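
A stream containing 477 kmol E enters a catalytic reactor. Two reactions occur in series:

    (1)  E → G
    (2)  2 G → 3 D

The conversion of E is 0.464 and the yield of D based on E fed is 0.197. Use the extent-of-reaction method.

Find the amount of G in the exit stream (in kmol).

Conversion of E: E consumed = 1ξ₁ = 0.464 × 477 → ξ₁ = 221.3 kmol.
Yield of D: 3ξ₂ / 477 = 0.197 → ξ₂ = 31.32 kmol.
Outlet amounts (n = n₀ + Σ ν·ξ):
  E: 477 − 1(221.3) = 255.7
  G: 0 + 1(221.3) − 2(31.32) = 158.7
  D: 0 + 3(31.32) = 93.97

159 kmol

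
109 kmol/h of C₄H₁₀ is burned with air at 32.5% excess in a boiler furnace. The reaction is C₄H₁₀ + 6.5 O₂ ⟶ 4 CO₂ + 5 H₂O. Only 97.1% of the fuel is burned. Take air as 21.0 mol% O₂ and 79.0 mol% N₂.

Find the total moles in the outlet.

4740 kmol/h

Stoichiometric O₂ = 6.5 × 109 = 708.5 kmol/h; O₂ fed = 708.5 × 1.325 = 938.8 kmol/h.
N₂ fed = 938.8 × 79/21 = 3532 kmol/h.
Fuel reacted = 0.971 × 109 → ξ = 105.8 kmol/h.
Outlet (n = n₀ + ν ξ):
  C₄H₁₀: 109 − 1(105.8) = 3.161
  O₂: 938.8 − 6.5(105.8) = 250.8
  N₂: 3532 (inert)
  CO₂: 0 + 4(105.8) = 423.4
  H₂O: 0 + 5(105.8) = 529.2
Total out = 3.161 + 250.8 + 3532 + 423.4 + 529.2 = 4738 kmol/h.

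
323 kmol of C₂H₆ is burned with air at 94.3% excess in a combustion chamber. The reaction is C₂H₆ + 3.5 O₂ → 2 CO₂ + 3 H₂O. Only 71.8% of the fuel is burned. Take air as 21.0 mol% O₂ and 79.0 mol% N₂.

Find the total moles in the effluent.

Stoichiometric O₂ = 3.5 × 323 = 1130 kmol; O₂ fed = 1130 × 1.943 = 2197 kmol.
N₂ fed = 2197 × 79/21 = 8263 kmol.
Fuel reacted = 0.718 × 323 → ξ = 231.9 kmol.
Outlet (n = n₀ + ν ξ):
  C₂H₆: 323 − 1(231.9) = 91.09
  O₂: 2197 − 3.5(231.9) = 1385
  N₂: 8263 (inert)
  CO₂: 0 + 2(231.9) = 463.8
  H₂O: 0 + 3(231.9) = 695.7
Total out = 91.09 + 1385 + 8263 + 463.8 + 695.7 = 10900 kmol.

10900 kmol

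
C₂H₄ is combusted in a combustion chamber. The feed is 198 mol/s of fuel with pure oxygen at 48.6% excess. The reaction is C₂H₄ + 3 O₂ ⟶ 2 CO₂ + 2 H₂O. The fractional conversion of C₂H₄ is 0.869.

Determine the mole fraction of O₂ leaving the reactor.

Stoichiometric O₂ = 3 × 198 = 594 mol/s; O₂ fed = 594 × 1.486 = 882.7 mol/s.
Fuel reacted = 0.869 × 198 → ξ = 172.1 mol/s.
Outlet (n = n₀ + ν ξ):
  C₂H₄: 198 − 1(172.1) = 25.94
  O₂: 882.7 − 3(172.1) = 366.5
  CO₂: 0 + 2(172.1) = 344.1
  H₂O: 0 + 2(172.1) = 344.1
Total out = 1081 mol/s; y_O₂ = 366.5 / 1081 = 0.3391.

0.339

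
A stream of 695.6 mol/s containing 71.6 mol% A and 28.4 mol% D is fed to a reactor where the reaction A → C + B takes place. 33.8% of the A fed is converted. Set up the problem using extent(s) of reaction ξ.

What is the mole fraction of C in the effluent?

0.195

A reacted = 0.338 × 498 = 168.3 mol/s; ν_A = −1, so ξ = 168.3/1 = 168.3 mol/s.
Outlet amounts (n = n₀ + ν ξ):
  A: 498 − 1(168.3) = 329.7
  C: 0 + 1(168.3) = 168.3
  B: 0 + 1(168.3) = 168.3
  D: 197.6 (inert)
Total out = 863.9 mol/s; y_C = 168.3 / 863.9 = 0.1949.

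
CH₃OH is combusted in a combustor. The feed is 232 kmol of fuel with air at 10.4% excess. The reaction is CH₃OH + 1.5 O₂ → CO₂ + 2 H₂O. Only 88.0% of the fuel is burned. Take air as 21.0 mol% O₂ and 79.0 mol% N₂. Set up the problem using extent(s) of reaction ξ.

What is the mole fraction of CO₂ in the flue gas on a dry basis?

Stoichiometric O₂ = 1.5 × 232 = 348 kmol; O₂ fed = 348 × 1.104 = 384.2 kmol.
N₂ fed = 384.2 × 79/21 = 1445 kmol.
Fuel reacted = 0.88 × 232 → ξ = 204.2 kmol.
Outlet (n = n₀ + ν ξ):
  CH₃OH: 232 − 1(204.2) = 27.84
  O₂: 384.2 − 1.5(204.2) = 77.95
  N₂: 1445 (inert)
  CO₂: 0 + 1(204.2) = 204.2
  H₂O: 0 + 2(204.2) = 408.3
Dry total = 1755 kmol; y_CO₂ (dry) = 204.2 / 1755 = 0.1163.

0.116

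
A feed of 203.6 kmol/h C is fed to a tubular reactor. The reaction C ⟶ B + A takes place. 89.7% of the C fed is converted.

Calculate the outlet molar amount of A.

183 kmol/h

C reacted = 0.897 × 203.6 = 182.6 kmol/h; ν_C = −1, so ξ = 182.6/1 = 182.6 kmol/h.
Outlet amounts (n = n₀ + ν ξ):
  C: 203.6 − 1(182.6) = 20.97
  B: 0 + 1(182.6) = 182.6
  A: 0 + 1(182.6) = 182.6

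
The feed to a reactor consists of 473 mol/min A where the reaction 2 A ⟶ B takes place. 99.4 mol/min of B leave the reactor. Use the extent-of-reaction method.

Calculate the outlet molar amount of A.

274 mol/min

For B: n = n₀ + 1ξ → 99.4 = 0 + 1ξ, giving ξ = 99.4 mol/min.
Outlet amounts (n = n₀ + ν ξ):
  A: 473 − 2(99.4) = 274.2
  B: 0 + 1(99.4) = 99.4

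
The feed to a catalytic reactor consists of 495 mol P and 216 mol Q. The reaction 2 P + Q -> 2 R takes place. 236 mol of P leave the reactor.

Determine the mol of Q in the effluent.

86.5 mol

For P: n = n₀ − 2ξ → 236 = 495 − 2ξ, giving ξ = 129.5 mol.
Outlet amounts (n = n₀ + ν ξ):
  P: 495 − 2(129.5) = 236
  Q: 216 − 1(129.5) = 86.5
  R: 0 + 2(129.5) = 259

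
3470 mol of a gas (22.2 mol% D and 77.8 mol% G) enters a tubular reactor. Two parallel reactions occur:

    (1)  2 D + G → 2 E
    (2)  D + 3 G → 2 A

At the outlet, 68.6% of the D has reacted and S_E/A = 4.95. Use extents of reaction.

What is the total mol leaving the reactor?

3130 mol

Conversion of D: D consumed = 0.686 × 770.3 = 528.5 mol = 2ξ₁ + 1ξ₂.
Selectivity: 2ξ₁ / (2ξ₂) = 4.95 → ξ₁ = 4.95 ξ₂.
Substitute: (2·4.95 + 1) ξ₂ = 528.5 → ξ₂ = 48.48 mol, ξ₁ = 240 mol.
Outlet amounts (n = n₀ + Σ ν·ξ):
  D: 770.3 − 2(240) − 1(48.48) = 241.9
  G: 2700 − 1(240) − 3(48.48) = 2314
  E: 0 + 2(240) = 480
  A: 0 + 2(48.48) = 96.96
Total out = 241.9 + 2314 + 480 + 96.96 = 3133 mol.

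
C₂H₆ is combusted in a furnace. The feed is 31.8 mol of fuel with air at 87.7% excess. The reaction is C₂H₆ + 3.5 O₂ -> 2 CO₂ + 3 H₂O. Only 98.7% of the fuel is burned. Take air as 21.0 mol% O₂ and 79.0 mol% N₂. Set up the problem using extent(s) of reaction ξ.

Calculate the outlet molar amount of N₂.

786 mol

Stoichiometric O₂ = 3.5 × 31.8 = 111.3 mol; O₂ fed = 111.3 × 1.877 = 208.9 mol.
N₂ fed = 208.9 × 79/21 = 785.9 mol.
Fuel reacted = 0.987 × 31.8 → ξ = 31.39 mol.
Outlet (n = n₀ + ν ξ):
  C₂H₆: 31.8 − 1(31.39) = 0.4134
  O₂: 208.9 − 3.5(31.39) = 99.06
  N₂: 785.9 (inert)
  CO₂: 0 + 2(31.39) = 62.77
  H₂O: 0 + 3(31.39) = 94.16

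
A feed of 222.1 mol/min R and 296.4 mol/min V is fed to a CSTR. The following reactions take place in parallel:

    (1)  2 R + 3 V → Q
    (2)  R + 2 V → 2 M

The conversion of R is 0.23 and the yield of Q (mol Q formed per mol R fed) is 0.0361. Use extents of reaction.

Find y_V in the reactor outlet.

0.448

Yield of Q: 1ξ₁ / 222.1 = 0.0361 → ξ₁ = 8.018 mol/min.
Conversion of R: 2ξ₁ + 1ξ₂ = 0.23 × 222.1 = 51.08 → ξ₂ = 35.05 mol/min.
Outlet amounts (n = n₀ + Σ ν·ξ):
  R: 222.1 − 2(8.018) − 1(35.05) = 171
  V: 296.4 − 3(8.018) − 2(35.05) = 202.3
  Q: 0 + 1(8.018) = 8.018
  M: 0 + 2(35.05) = 70.09
Total out = 451.4 mol/min; y_V = 202.3 / 451.4 = 0.4481.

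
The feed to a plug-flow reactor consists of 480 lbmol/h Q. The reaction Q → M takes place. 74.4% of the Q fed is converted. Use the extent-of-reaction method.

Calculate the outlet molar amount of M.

Q reacted = 0.744 × 480 = 357.1 lbmol/h; ν_Q = −1, so ξ = 357.1/1 = 357.1 lbmol/h.
Outlet amounts (n = n₀ + ν ξ):
  Q: 480 − 1(357.1) = 122.9
  M: 0 + 1(357.1) = 357.1

357 lbmol/h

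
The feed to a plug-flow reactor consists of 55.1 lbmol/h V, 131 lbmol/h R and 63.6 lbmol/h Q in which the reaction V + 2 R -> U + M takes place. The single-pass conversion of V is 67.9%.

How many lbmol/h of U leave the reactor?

37.4 lbmol/h

V reacted = 0.679 × 55.1 = 37.41 lbmol/h; ν_V = −1, so ξ = 37.41/1 = 37.41 lbmol/h.
Outlet amounts (n = n₀ + ν ξ):
  V: 55.1 − 1(37.41) = 17.69
  R: 131 − 2(37.41) = 56.17
  U: 0 + 1(37.41) = 37.41
  M: 0 + 1(37.41) = 37.41
  Q: 63.6 (inert)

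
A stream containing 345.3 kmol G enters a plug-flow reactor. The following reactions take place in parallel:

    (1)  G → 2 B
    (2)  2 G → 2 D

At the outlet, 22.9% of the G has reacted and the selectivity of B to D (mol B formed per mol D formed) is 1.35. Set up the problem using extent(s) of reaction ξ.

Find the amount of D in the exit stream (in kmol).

47.2 kmol

Conversion of G: G consumed = 0.229 × 345.3 = 79.07 kmol = 1ξ₁ + 2ξ₂.
Selectivity: 2ξ₁ / (2ξ₂) = 1.35 → ξ₁ = 1.35 ξ₂.
Substitute: (1·1.35 + 2) ξ₂ = 79.07 → ξ₂ = 23.6 kmol, ξ₁ = 31.87 kmol.
Outlet amounts (n = n₀ + Σ ν·ξ):
  G: 345.3 − 1(31.87) − 2(23.6) = 266.2
  B: 0 + 2(31.87) = 63.73
  D: 0 + 2(23.6) = 47.21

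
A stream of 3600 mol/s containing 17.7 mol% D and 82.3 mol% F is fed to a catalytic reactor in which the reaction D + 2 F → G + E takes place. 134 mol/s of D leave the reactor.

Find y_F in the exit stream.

For D: n = n₀ − 1ξ → 134 = 637.2 − 1ξ, giving ξ = 503.2 mol/s.
Outlet amounts (n = n₀ + ν ξ):
  D: 637.2 − 1(503.2) = 134
  F: 2963 − 2(503.2) = 1956
  G: 0 + 1(503.2) = 503.2
  E: 0 + 1(503.2) = 503.2
Total out = 3097 mol/s; y_F = 1956 / 3097 = 0.6317.

0.632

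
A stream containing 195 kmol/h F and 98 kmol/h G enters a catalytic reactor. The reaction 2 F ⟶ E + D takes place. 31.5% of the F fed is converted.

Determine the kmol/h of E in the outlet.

30.7 kmol/h

F reacted = 0.315 × 195 = 61.42 kmol/h; ν_F = −2, so ξ = 61.42/2 = 30.71 kmol/h.
Outlet amounts (n = n₀ + ν ξ):
  F: 195 − 2(30.71) = 133.6
  E: 0 + 1(30.71) = 30.71
  D: 0 + 1(30.71) = 30.71
  G: 98 (inert)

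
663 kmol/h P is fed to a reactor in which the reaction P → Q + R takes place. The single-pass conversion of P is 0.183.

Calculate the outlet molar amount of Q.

121 kmol/h

P reacted = 0.183 × 663 = 121.3 kmol/h; ν_P = −1, so ξ = 121.3/1 = 121.3 kmol/h.
Outlet amounts (n = n₀ + ν ξ):
  P: 663 − 1(121.3) = 541.7
  Q: 0 + 1(121.3) = 121.3
  R: 0 + 1(121.3) = 121.3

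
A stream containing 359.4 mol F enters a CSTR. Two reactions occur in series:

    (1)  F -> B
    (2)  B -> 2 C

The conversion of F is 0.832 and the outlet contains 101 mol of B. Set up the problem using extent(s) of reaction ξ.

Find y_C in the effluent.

0.71

Conversion of F: F consumed = 1ξ₁ = 0.832 × 359.4 → ξ₁ = 299 mol.
B balance: n_B = 0 + 1ξ₁ − 1ξ₂ = 101 → ξ₂ = (1·299 − 101)/1 = 198 mol.
Outlet amounts (n = n₀ + Σ ν·ξ):
  F: 359.4 − 1(299) = 60.38
  B: 0 + 1(299) − 1(198) = 101
  C: 0 + 2(198) = 396
Total out = 557.4 mol; y_C = 396 / 557.4 = 0.7105.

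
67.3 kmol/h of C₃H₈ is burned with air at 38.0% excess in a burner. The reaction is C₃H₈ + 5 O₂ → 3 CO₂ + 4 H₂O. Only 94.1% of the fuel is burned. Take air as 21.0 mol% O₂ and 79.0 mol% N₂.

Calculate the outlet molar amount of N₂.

Stoichiometric O₂ = 5 × 67.3 = 336.5 kmol/h; O₂ fed = 336.5 × 1.380 = 464.4 kmol/h.
N₂ fed = 464.4 × 79/21 = 1747 kmol/h.
Fuel reacted = 0.941 × 67.3 → ξ = 63.33 kmol/h.
Outlet (n = n₀ + ν ξ):
  C₃H₈: 67.3 − 1(63.33) = 3.971
  O₂: 464.4 − 5(63.33) = 147.7
  N₂: 1747 (inert)
  CO₂: 0 + 3(63.33) = 190
  H₂O: 0 + 4(63.33) = 253.3

1750 kmol/h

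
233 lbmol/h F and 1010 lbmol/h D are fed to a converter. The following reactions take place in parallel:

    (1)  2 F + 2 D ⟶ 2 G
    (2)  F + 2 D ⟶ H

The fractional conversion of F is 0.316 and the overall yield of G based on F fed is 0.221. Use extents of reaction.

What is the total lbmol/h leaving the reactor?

1150 lbmol/h

Yield of G: 2ξ₁ / 233 = 0.221 → ξ₁ = 25.75 lbmol/h.
Conversion of F: 2ξ₁ + 1ξ₂ = 0.316 × 233 = 73.63 → ξ₂ = 22.13 lbmol/h.
Outlet amounts (n = n₀ + Σ ν·ξ):
  F: 233 − 2(25.75) − 1(22.13) = 159.4
  D: 1010 − 2(25.75) − 2(22.13) = 914.2
  G: 0 + 2(25.75) = 51.49
  H: 0 + 1(22.13) = 22.13
Total out = 159.4 + 914.2 + 51.49 + 22.13 = 1147 lbmol/h.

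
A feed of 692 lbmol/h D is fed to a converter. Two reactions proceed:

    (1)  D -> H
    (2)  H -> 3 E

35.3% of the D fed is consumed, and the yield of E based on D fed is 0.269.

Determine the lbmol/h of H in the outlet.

Conversion of D: D consumed = 1ξ₁ = 0.353 × 692 → ξ₁ = 244.3 lbmol/h.
Yield of E: 3ξ₂ / 692 = 0.269 → ξ₂ = 62.05 lbmol/h.
Outlet amounts (n = n₀ + Σ ν·ξ):
  D: 692 − 1(244.3) = 447.7
  H: 0 + 1(244.3) − 1(62.05) = 182.2
  E: 0 + 3(62.05) = 186.1

182 lbmol/h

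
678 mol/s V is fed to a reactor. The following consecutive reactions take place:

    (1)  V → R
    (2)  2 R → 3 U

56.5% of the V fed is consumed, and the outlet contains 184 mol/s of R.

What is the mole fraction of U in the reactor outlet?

0.384

Conversion of V: V consumed = 1ξ₁ = 0.565 × 678 → ξ₁ = 383.1 mol/s.
R balance: n_R = 0 + 1ξ₁ − 2ξ₂ = 184 → ξ₂ = (1·383.1 − 184)/2 = 99.53 mol/s.
Outlet amounts (n = n₀ + Σ ν·ξ):
  V: 678 − 1(383.1) = 294.9
  R: 0 + 1(383.1) − 2(99.53) = 184
  U: 0 + 3(99.53) = 298.6
Total out = 777.5 mol/s; y_U = 298.6 / 777.5 = 0.384.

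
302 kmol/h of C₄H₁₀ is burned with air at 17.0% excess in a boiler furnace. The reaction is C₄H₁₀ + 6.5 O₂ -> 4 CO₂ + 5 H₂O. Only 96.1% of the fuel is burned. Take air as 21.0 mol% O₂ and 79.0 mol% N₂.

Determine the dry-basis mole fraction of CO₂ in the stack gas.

Stoichiometric O₂ = 6.5 × 302 = 1963 kmol/h; O₂ fed = 1963 × 1.170 = 2297 kmol/h.
N₂ fed = 2297 × 79/21 = 8640 kmol/h.
Fuel reacted = 0.961 × 302 → ξ = 290.2 kmol/h.
Outlet (n = n₀ + ν ξ):
  C₄H₁₀: 302 − 1(290.2) = 11.78
  O₂: 2297 − 6.5(290.2) = 410.3
  N₂: 8640 (inert)
  CO₂: 0 + 4(290.2) = 1161
  H₂O: 0 + 5(290.2) = 1451
Dry total = 10220 kmol/h; y_CO₂ (dry) = 1161 / 10220 = 0.1136.

0.114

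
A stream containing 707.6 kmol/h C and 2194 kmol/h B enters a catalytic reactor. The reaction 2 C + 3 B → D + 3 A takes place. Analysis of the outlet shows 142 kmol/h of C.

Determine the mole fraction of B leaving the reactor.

0.514

For C: n = n₀ − 2ξ → 142 = 707.6 − 2ξ, giving ξ = 282.8 kmol/h.
Outlet amounts (n = n₀ + ν ξ):
  C: 707.6 − 2(282.8) = 142
  B: 2194 − 3(282.8) = 1346
  D: 0 + 1(282.8) = 282.8
  A: 0 + 3(282.8) = 848.4
Total out = 2619 kmol/h; y_B = 1346 / 2619 = 0.5138.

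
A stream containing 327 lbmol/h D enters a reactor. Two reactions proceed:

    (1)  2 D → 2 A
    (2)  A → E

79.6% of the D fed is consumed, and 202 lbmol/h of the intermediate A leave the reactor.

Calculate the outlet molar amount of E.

Conversion of D: D consumed = 2ξ₁ = 0.796 × 327 → ξ₁ = 130.1 lbmol/h.
A balance: n_A = 0 + 2ξ₁ − 1ξ₂ = 202 → ξ₂ = (2·130.1 − 202)/1 = 58.29 lbmol/h.
Outlet amounts (n = n₀ + Σ ν·ξ):
  D: 327 − 2(130.1) = 66.71
  A: 0 + 2(130.1) − 1(58.29) = 202
  E: 0 + 1(58.29) = 58.29

58.3 lbmol/h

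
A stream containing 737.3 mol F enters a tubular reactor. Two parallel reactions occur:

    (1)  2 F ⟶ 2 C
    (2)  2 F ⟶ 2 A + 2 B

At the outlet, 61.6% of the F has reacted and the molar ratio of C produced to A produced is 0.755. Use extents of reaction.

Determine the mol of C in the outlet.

195 mol

Conversion of F: F consumed = 0.616 × 737.3 = 454.2 mol = 2ξ₁ + 2ξ₂.
Selectivity: 2ξ₁ / (2ξ₂) = 0.755 → ξ₁ = 0.755 ξ₂.
Substitute: (2·0.755 + 2) ξ₂ = 454.2 → ξ₂ = 129.4 mol, ξ₁ = 97.69 mol.
Outlet amounts (n = n₀ + Σ ν·ξ):
  F: 737.3 − 2(97.69) − 2(129.4) = 283.1
  C: 0 + 2(97.69) = 195.4
  A: 0 + 2(129.4) = 258.8
  B: 0 + 2(129.4) = 258.8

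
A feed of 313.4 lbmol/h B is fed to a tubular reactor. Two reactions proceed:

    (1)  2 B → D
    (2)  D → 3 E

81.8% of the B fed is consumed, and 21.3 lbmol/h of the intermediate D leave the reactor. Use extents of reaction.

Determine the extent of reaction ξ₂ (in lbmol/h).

ξ₂ = 107 lbmol/h

Conversion of B: B consumed = 2ξ₁ = 0.818 × 313.4 → ξ₁ = 128.2 lbmol/h.
D balance: n_D = 0 + 1ξ₁ − 1ξ₂ = 21.3 → ξ₂ = (1·128.2 − 21.3)/1 = 106.9 lbmol/h.
Outlet amounts (n = n₀ + Σ ν·ξ):
  B: 313.4 − 2(128.2) = 57.04
  D: 0 + 1(128.2) − 1(106.9) = 21.3
  E: 0 + 3(106.9) = 320.6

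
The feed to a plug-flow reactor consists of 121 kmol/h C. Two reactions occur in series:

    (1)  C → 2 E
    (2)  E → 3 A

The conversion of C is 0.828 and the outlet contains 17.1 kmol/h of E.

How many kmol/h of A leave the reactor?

550 kmol/h

Conversion of C: C consumed = 1ξ₁ = 0.828 × 121 → ξ₁ = 100.2 kmol/h.
E balance: n_E = 0 + 2ξ₁ − 1ξ₂ = 17.1 → ξ₂ = (2·100.2 − 17.1)/1 = 183.3 kmol/h.
Outlet amounts (n = n₀ + Σ ν·ξ):
  C: 121 − 1(100.2) = 20.81
  E: 0 + 2(100.2) − 1(183.3) = 17.1
  A: 0 + 3(183.3) = 549.8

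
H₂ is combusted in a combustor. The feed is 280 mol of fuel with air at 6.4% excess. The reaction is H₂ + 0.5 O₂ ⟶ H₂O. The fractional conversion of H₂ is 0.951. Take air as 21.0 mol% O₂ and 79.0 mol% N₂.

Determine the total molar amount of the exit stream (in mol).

Stoichiometric O₂ = 0.5 × 280 = 140 mol; O₂ fed = 140 × 1.064 = 149 mol.
N₂ fed = 149 × 79/21 = 560.4 mol.
Fuel reacted = 0.951 × 280 → ξ = 266.3 mol.
Outlet (n = n₀ + ν ξ):
  H₂: 280 − 1(266.3) = 13.72
  O₂: 149 − 0.5(266.3) = 15.82
  N₂: 560.4 (inert)
  H₂O: 0 + 1(266.3) = 266.3
Total out = 13.72 + 15.82 + 560.4 + 266.3 = 856.2 mol.

856 mol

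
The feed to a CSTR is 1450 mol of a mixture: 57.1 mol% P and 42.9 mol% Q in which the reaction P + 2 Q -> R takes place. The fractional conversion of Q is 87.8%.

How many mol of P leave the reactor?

Q reacted = 0.878 × 622 = 546.2 mol; ν_Q = −2, so ξ = 546.2/2 = 273.1 mol.
Outlet amounts (n = n₀ + ν ξ):
  P: 828 − 1(273.1) = 554.9
  Q: 622 − 2(273.1) = 75.89
  R: 0 + 1(273.1) = 273.1

555 mol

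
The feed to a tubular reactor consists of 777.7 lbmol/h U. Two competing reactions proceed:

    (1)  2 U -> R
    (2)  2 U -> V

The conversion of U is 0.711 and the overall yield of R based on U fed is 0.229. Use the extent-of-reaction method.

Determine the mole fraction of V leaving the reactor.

0.196

Yield of R: 1ξ₁ / 777.7 = 0.229 → ξ₁ = 178.1 lbmol/h.
Conversion of U: 2ξ₁ + 2ξ₂ = 0.711 × 777.7 = 552.9 → ξ₂ = 98.38 lbmol/h.
Outlet amounts (n = n₀ + Σ ν·ξ):
  U: 777.7 − 2(178.1) − 2(98.38) = 224.8
  R: 0 + 1(178.1) = 178.1
  V: 0 + 1(98.38) = 98.38
Total out = 501.2 lbmol/h; y_V = 98.38 / 501.2 = 0.1963.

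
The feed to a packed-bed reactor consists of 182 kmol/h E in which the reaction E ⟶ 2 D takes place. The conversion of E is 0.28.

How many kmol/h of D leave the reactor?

E reacted = 0.28 × 182 = 50.96 kmol/h; ν_E = −1, so ξ = 50.96/1 = 50.96 kmol/h.
Outlet amounts (n = n₀ + ν ξ):
  E: 182 − 1(50.96) = 131
  D: 0 + 2(50.96) = 101.9

102 kmol/h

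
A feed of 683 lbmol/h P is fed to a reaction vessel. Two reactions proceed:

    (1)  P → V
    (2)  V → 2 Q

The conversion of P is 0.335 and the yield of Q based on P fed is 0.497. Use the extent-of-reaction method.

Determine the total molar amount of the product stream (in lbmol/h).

853 lbmol/h

Conversion of P: P consumed = 1ξ₁ = 0.335 × 683 → ξ₁ = 228.8 lbmol/h.
Yield of Q: 2ξ₂ / 683 = 0.497 → ξ₂ = 169.7 lbmol/h.
Outlet amounts (n = n₀ + Σ ν·ξ):
  P: 683 − 1(228.8) = 454.2
  V: 0 + 1(228.8) − 1(169.7) = 59.08
  Q: 0 + 2(169.7) = 339.5
Total out = 454.2 + 59.08 + 339.5 = 852.7 lbmol/h.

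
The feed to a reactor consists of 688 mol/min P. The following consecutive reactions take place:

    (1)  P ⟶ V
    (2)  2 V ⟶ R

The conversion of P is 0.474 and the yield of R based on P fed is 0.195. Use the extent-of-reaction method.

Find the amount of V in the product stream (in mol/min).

57.8 mol/min

Conversion of P: P consumed = 1ξ₁ = 0.474 × 688 → ξ₁ = 326.1 mol/min.
Yield of R: 1ξ₂ / 688 = 0.195 → ξ₂ = 134.2 mol/min.
Outlet amounts (n = n₀ + Σ ν·ξ):
  P: 688 − 1(326.1) = 361.9
  V: 0 + 1(326.1) − 2(134.2) = 57.79
  R: 0 + 1(134.2) = 134.2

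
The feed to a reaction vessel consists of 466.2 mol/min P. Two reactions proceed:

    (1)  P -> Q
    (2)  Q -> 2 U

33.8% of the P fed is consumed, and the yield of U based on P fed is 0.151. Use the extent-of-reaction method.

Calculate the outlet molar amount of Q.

Conversion of P: P consumed = 1ξ₁ = 0.338 × 466.2 → ξ₁ = 157.6 mol/min.
Yield of U: 2ξ₂ / 466.2 = 0.151 → ξ₂ = 35.2 mol/min.
Outlet amounts (n = n₀ + Σ ν·ξ):
  P: 466.2 − 1(157.6) = 308.6
  Q: 0 + 1(157.6) − 1(35.2) = 122.4
  U: 0 + 2(35.2) = 70.4

122 mol/min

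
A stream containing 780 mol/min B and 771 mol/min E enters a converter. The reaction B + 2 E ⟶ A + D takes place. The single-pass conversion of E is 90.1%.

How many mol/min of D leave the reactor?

347 mol/min

E reacted = 0.901 × 771 = 694.7 mol/min; ν_E = −2, so ξ = 694.7/2 = 347.3 mol/min.
Outlet amounts (n = n₀ + ν ξ):
  B: 780 − 1(347.3) = 432.7
  E: 771 − 2(347.3) = 76.33
  A: 0 + 1(347.3) = 347.3
  D: 0 + 1(347.3) = 347.3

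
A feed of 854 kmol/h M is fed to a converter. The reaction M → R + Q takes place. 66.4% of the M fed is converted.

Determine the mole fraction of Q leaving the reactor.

0.399

M reacted = 0.664 × 854 = 567.1 kmol/h; ν_M = −1, so ξ = 567.1/1 = 567.1 kmol/h.
Outlet amounts (n = n₀ + ν ξ):
  M: 854 − 1(567.1) = 286.9
  R: 0 + 1(567.1) = 567.1
  Q: 0 + 1(567.1) = 567.1
Total out = 1421 kmol/h; y_Q = 567.1 / 1421 = 0.399.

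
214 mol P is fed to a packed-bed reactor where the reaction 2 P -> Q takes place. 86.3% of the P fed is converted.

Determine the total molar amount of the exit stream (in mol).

122 mol

P reacted = 0.863 × 214 = 184.7 mol; ν_P = −2, so ξ = 184.7/2 = 92.34 mol.
Outlet amounts (n = n₀ + ν ξ):
  P: 214 − 2(92.34) = 29.32
  Q: 0 + 1(92.34) = 92.34
Total out = 29.32 + 92.34 = 121.7 mol.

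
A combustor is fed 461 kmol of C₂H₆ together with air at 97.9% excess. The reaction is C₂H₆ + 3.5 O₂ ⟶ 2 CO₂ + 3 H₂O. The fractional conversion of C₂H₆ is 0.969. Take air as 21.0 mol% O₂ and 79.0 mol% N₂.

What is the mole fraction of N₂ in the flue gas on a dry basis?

Stoichiometric O₂ = 3.5 × 461 = 1614 kmol; O₂ fed = 1614 × 1.979 = 3193 kmol.
N₂ fed = 3193 × 79/21 = 12010 kmol.
Fuel reacted = 0.969 × 461 → ξ = 446.7 kmol.
Outlet (n = n₀ + ν ξ):
  C₂H₆: 461 − 1(446.7) = 14.29
  O₂: 3193 − 3.5(446.7) = 1630
  N₂: 12010 (inert)
  CO₂: 0 + 2(446.7) = 893.4
  H₂O: 0 + 3(446.7) = 1340
Dry total = 14550 kmol; y_N₂ (dry) = 12010 / 14550 = 0.8256.

0.826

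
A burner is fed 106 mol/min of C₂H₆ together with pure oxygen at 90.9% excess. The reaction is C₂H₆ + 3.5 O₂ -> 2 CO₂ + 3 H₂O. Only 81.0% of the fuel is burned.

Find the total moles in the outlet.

857 mol/min

Stoichiometric O₂ = 3.5 × 106 = 371 mol/min; O₂ fed = 371 × 1.909 = 708.2 mol/min.
Fuel reacted = 0.81 × 106 → ξ = 85.86 mol/min.
Outlet (n = n₀ + ν ξ):
  C₂H₆: 106 − 1(85.86) = 20.14
  O₂: 708.2 − 3.5(85.86) = 407.7
  CO₂: 0 + 2(85.86) = 171.7
  H₂O: 0 + 3(85.86) = 257.6
Total out = 20.14 + 407.7 + 171.7 + 257.6 = 857.2 mol/min.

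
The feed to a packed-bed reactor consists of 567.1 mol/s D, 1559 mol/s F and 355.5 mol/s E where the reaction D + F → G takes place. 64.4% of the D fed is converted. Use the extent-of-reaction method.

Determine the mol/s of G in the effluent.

D reacted = 0.644 × 567.1 = 365.2 mol/s; ν_D = −1, so ξ = 365.2/1 = 365.2 mol/s.
Outlet amounts (n = n₀ + ν ξ):
  D: 567.1 − 1(365.2) = 201.9
  F: 1559 − 1(365.2) = 1194
  G: 0 + 1(365.2) = 365.2
  E: 355.5 (inert)

365 mol/s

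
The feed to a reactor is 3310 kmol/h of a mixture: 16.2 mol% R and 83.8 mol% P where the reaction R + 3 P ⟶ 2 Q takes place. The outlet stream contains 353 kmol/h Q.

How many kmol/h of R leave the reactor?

For Q: n = n₀ + 2ξ → 353 = 0 + 2ξ, giving ξ = 176.5 kmol/h.
Outlet amounts (n = n₀ + ν ξ):
  R: 536.2 − 1(176.5) = 359.7
  P: 2774 − 3(176.5) = 2244
  Q: 0 + 2(176.5) = 353

360 kmol/h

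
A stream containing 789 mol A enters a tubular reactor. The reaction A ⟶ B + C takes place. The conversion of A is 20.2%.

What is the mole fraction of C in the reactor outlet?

0.168

A reacted = 0.202 × 789 = 159.4 mol; ν_A = −1, so ξ = 159.4/1 = 159.4 mol.
Outlet amounts (n = n₀ + ν ξ):
  A: 789 − 1(159.4) = 629.6
  B: 0 + 1(159.4) = 159.4
  C: 0 + 1(159.4) = 159.4
Total out = 948.4 mol; y_C = 159.4 / 948.4 = 0.1681.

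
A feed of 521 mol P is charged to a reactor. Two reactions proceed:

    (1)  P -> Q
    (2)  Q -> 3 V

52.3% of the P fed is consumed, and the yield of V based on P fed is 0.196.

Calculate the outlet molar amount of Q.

238 mol

Conversion of P: P consumed = 1ξ₁ = 0.523 × 521 → ξ₁ = 272.5 mol.
Yield of V: 3ξ₂ / 521 = 0.196 → ξ₂ = 34.04 mol.
Outlet amounts (n = n₀ + Σ ν·ξ):
  P: 521 − 1(272.5) = 248.5
  Q: 0 + 1(272.5) − 1(34.04) = 238.4
  V: 0 + 3(34.04) = 102.1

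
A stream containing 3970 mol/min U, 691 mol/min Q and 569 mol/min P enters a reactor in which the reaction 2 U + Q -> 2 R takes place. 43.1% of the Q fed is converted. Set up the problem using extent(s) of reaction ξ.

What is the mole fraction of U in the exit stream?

Q reacted = 0.431 × 691 = 297.8 mol/min; ν_Q = −1, so ξ = 297.8/1 = 297.8 mol/min.
Outlet amounts (n = n₀ + ν ξ):
  U: 3970 − 2(297.8) = 3374
  Q: 691 − 1(297.8) = 393.2
  R: 0 + 2(297.8) = 595.6
  P: 569 (inert)
Total out = 4932 mol/min; y_U = 3374 / 4932 = 0.6842.

0.684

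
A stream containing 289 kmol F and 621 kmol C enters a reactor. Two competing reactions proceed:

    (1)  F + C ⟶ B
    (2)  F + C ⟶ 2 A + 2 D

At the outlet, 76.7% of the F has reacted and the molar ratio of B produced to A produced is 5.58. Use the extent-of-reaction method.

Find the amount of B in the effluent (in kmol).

Conversion of F: F consumed = 0.767 × 289 = 221.7 kmol = 1ξ₁ + 1ξ₂.
Selectivity: 1ξ₁ / (2ξ₂) = 5.58 → ξ₁ = 11.16 ξ₂.
Substitute: (1·11.16 + 1) ξ₂ = 221.7 → ξ₂ = 18.23 kmol, ξ₁ = 203.4 kmol.
Outlet amounts (n = n₀ + Σ ν·ξ):
  F: 289 − 1(203.4) − 1(18.23) = 67.34
  C: 621 − 1(203.4) − 1(18.23) = 399.3
  B: 0 + 1(203.4) = 203.4
  A: 0 + 2(18.23) = 36.46
  D: 0 + 2(18.23) = 36.46

203 kmol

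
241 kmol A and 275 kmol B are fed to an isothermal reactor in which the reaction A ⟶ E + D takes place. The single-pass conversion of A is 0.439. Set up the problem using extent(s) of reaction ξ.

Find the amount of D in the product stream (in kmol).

A reacted = 0.439 × 241 = 105.8 kmol; ν_A = −1, so ξ = 105.8/1 = 105.8 kmol.
Outlet amounts (n = n₀ + ν ξ):
  A: 241 − 1(105.8) = 135.2
  E: 0 + 1(105.8) = 105.8
  D: 0 + 1(105.8) = 105.8
  B: 275 (inert)

106 kmol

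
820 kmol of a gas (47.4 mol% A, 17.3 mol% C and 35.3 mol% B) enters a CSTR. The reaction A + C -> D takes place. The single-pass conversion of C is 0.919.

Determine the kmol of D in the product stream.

130 kmol

C reacted = 0.919 × 141.9 = 130.4 kmol; ν_C = −1, so ξ = 130.4/1 = 130.4 kmol.
Outlet amounts (n = n₀ + ν ξ):
  A: 388.7 − 1(130.4) = 258.3
  C: 141.9 − 1(130.4) = 11.49
  D: 0 + 1(130.4) = 130.4
  B: 289.5 (inert)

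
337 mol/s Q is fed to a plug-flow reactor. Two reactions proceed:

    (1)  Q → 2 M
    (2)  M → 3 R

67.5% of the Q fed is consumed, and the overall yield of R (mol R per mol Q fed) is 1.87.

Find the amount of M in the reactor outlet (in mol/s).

Conversion of Q: Q consumed = 1ξ₁ = 0.675 × 337 → ξ₁ = 227.5 mol/s.
Yield of R: 3ξ₂ / 337 = 1.87 → ξ₂ = 210.1 mol/s.
Outlet amounts (n = n₀ + Σ ν·ξ):
  Q: 337 − 1(227.5) = 109.5
  M: 0 + 2(227.5) − 1(210.1) = 244.9
  R: 0 + 3(210.1) = 630.2

245 mol/s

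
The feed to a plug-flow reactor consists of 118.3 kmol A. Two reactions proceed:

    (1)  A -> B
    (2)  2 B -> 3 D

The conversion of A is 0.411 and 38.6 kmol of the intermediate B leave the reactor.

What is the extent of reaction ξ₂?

ξ₂ = 5.01 kmol

Conversion of A: A consumed = 1ξ₁ = 0.411 × 118.3 → ξ₁ = 48.62 kmol.
B balance: n_B = 0 + 1ξ₁ − 2ξ₂ = 38.6 → ξ₂ = (1·48.62 − 38.6)/2 = 5.011 kmol.
Outlet amounts (n = n₀ + Σ ν·ξ):
  A: 118.3 − 1(48.62) = 69.68
  B: 0 + 1(48.62) − 2(5.011) = 38.6
  D: 0 + 3(5.011) = 15.03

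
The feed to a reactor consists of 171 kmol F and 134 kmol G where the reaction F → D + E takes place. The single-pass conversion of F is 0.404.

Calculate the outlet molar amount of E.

F reacted = 0.404 × 171 = 69.08 kmol; ν_F = −1, so ξ = 69.08/1 = 69.08 kmol.
Outlet amounts (n = n₀ + ν ξ):
  F: 171 − 1(69.08) = 101.9
  D: 0 + 1(69.08) = 69.08
  E: 0 + 1(69.08) = 69.08
  G: 134 (inert)

69.1 kmol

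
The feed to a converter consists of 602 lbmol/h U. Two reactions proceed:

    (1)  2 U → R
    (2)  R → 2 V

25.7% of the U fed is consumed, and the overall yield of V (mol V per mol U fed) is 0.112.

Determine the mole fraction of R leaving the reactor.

Conversion of U: U consumed = 2ξ₁ = 0.257 × 602 → ξ₁ = 77.36 lbmol/h.
Yield of V: 2ξ₂ / 602 = 0.112 → ξ₂ = 33.71 lbmol/h.
Outlet amounts (n = n₀ + Σ ν·ξ):
  U: 602 − 2(77.36) = 447.3
  R: 0 + 1(77.36) − 1(33.71) = 43.64
  V: 0 + 2(33.71) = 67.42
Total out = 558.4 lbmol/h; y_R = 43.64 / 558.4 = 0.07817.

0.0782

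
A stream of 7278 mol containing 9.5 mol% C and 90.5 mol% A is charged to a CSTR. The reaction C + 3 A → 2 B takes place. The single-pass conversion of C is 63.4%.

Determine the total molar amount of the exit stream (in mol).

C reacted = 0.634 × 691.4 = 438.4 mol; ν_C = −1, so ξ = 438.4/1 = 438.4 mol.
Outlet amounts (n = n₀ + ν ξ):
  C: 691.4 − 1(438.4) = 253.1
  A: 6587 − 3(438.4) = 5272
  B: 0 + 2(438.4) = 876.7
Total out = 253.1 + 5272 + 876.7 = 6401 mol.

6400 mol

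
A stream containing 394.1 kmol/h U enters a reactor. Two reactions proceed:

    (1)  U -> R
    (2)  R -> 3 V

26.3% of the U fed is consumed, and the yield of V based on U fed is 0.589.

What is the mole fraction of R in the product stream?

0.0479

Conversion of U: U consumed = 1ξ₁ = 0.263 × 394.1 → ξ₁ = 103.6 kmol/h.
Yield of V: 3ξ₂ / 394.1 = 0.589 → ξ₂ = 77.37 kmol/h.
Outlet amounts (n = n₀ + Σ ν·ξ):
  U: 394.1 − 1(103.6) = 290.5
  R: 0 + 1(103.6) − 1(77.37) = 26.27
  V: 0 + 3(77.37) = 232.1
Total out = 548.8 kmol/h; y_R = 26.27 / 548.8 = 0.04787.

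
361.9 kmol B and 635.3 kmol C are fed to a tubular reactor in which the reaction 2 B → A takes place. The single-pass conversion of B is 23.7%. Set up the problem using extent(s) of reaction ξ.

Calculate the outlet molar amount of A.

B reacted = 0.237 × 361.9 = 85.77 kmol; ν_B = −2, so ξ = 85.77/2 = 42.89 kmol.
Outlet amounts (n = n₀ + ν ξ):
  B: 361.9 − 2(42.89) = 276.1
  A: 0 + 1(42.89) = 42.89
  C: 635.3 (inert)

42.9 kmol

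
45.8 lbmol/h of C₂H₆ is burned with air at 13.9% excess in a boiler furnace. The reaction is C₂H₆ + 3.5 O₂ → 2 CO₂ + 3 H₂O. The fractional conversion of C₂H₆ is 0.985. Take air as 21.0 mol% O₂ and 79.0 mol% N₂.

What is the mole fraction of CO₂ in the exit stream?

0.0962

Stoichiometric O₂ = 3.5 × 45.8 = 160.3 lbmol/h; O₂ fed = 160.3 × 1.139 = 182.6 lbmol/h.
N₂ fed = 182.6 × 79/21 = 686.9 lbmol/h.
Fuel reacted = 0.985 × 45.8 → ξ = 45.11 lbmol/h.
Outlet (n = n₀ + ν ξ):
  C₂H₆: 45.8 − 1(45.11) = 0.687
  O₂: 182.6 − 3.5(45.11) = 24.69
  N₂: 686.9 (inert)
  CO₂: 0 + 2(45.11) = 90.23
  H₂O: 0 + 3(45.11) = 135.3
Total out = 937.8 lbmol/h; y_CO₂ = 90.23 / 937.8 = 0.09621.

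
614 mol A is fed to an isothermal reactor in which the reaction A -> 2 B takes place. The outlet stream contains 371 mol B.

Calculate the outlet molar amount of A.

For B: n = n₀ + 2ξ → 371 = 0 + 2ξ, giving ξ = 185.5 mol.
Outlet amounts (n = n₀ + ν ξ):
  A: 614 − 1(185.5) = 428.5
  B: 0 + 2(185.5) = 371

428 mol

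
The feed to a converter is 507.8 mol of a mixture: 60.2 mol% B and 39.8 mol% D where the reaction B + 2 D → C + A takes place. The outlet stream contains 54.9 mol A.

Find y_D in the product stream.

For A: n = n₀ + 1ξ → 54.9 = 0 + 1ξ, giving ξ = 54.9 mol.
Outlet amounts (n = n₀ + ν ξ):
  B: 305.7 − 1(54.9) = 250.8
  D: 202.1 − 2(54.9) = 92.3
  C: 0 + 1(54.9) = 54.9
  A: 0 + 1(54.9) = 54.9
Total out = 452.9 mol; y_D = 92.3 / 452.9 = 0.2038.

0.204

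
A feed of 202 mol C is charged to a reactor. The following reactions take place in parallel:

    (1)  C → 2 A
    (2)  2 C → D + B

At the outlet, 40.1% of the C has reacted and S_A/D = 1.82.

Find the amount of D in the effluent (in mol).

27.8 mol

Conversion of C: C consumed = 0.401 × 202 = 81 mol = 1ξ₁ + 2ξ₂.
Selectivity: 2ξ₁ / (1ξ₂) = 1.82 → ξ₁ = 0.91 ξ₂.
Substitute: (1·0.91 + 2) ξ₂ = 81 → ξ₂ = 27.84 mol, ξ₁ = 25.33 mol.
Outlet amounts (n = n₀ + Σ ν·ξ):
  C: 202 − 1(25.33) − 2(27.84) = 121
  A: 0 + 2(25.33) = 50.66
  D: 0 + 1(27.84) = 27.84
  B: 0 + 1(27.84) = 27.84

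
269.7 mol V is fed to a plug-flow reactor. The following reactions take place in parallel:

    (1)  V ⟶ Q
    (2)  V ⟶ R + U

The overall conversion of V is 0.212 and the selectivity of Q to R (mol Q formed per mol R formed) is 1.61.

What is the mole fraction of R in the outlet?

Conversion of V: V consumed = 0.212 × 269.7 = 57.18 mol = 1ξ₁ + 1ξ₂.
Selectivity: 1ξ₁ / (1ξ₂) = 1.61 → ξ₁ = 1.61 ξ₂.
Substitute: (1·1.61 + 1) ξ₂ = 57.18 → ξ₂ = 21.91 mol, ξ₁ = 35.27 mol.
Outlet amounts (n = n₀ + Σ ν·ξ):
  V: 269.7 − 1(35.27) − 1(21.91) = 212.5
  Q: 0 + 1(35.27) = 35.27
  R: 0 + 1(21.91) = 21.91
  U: 0 + 1(21.91) = 21.91
Total out = 291.6 mol; y_R = 21.91 / 291.6 = 0.07512.

0.0751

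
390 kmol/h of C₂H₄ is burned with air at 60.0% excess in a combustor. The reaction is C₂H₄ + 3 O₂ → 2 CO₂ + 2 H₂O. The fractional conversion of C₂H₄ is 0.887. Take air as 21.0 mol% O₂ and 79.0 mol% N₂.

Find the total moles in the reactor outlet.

9300 kmol/h

Stoichiometric O₂ = 3 × 390 = 1170 kmol/h; O₂ fed = 1170 × 1.600 = 1872 kmol/h.
N₂ fed = 1872 × 79/21 = 7042 kmol/h.
Fuel reacted = 0.887 × 390 → ξ = 345.9 kmol/h.
Outlet (n = n₀ + ν ξ):
  C₂H₄: 390 − 1(345.9) = 44.07
  O₂: 1872 − 3(345.9) = 834.2
  N₂: 7042 (inert)
  CO₂: 0 + 2(345.9) = 691.9
  H₂O: 0 + 2(345.9) = 691.9
Total out = 44.07 + 834.2 + 7042 + 691.9 + 691.9 = 9304 kmol/h.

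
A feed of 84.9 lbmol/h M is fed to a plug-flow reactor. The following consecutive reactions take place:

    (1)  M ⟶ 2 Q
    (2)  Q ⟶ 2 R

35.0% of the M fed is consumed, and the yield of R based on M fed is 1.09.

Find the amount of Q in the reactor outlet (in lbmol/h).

Conversion of M: M consumed = 1ξ₁ = 0.35 × 84.9 → ξ₁ = 29.71 lbmol/h.
Yield of R: 2ξ₂ / 84.9 = 1.09 → ξ₂ = 46.27 lbmol/h.
Outlet amounts (n = n₀ + Σ ν·ξ):
  M: 84.9 − 1(29.71) = 55.19
  Q: 0 + 2(29.71) − 1(46.27) = 13.16
  R: 0 + 2(46.27) = 92.54

13.2 lbmol/h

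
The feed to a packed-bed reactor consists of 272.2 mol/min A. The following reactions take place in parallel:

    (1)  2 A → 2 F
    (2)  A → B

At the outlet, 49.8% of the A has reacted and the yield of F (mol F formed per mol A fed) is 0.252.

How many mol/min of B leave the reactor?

Yield of F: 2ξ₁ / 272.2 = 0.252 → ξ₁ = 34.3 mol/min.
Conversion of A: 2ξ₁ + 1ξ₂ = 0.498 × 272.2 = 135.6 → ξ₂ = 66.96 mol/min.
Outlet amounts (n = n₀ + Σ ν·ξ):
  A: 272.2 − 2(34.3) − 1(66.96) = 136.6
  F: 0 + 2(34.3) = 68.59
  B: 0 + 1(66.96) = 66.96

67 mol/min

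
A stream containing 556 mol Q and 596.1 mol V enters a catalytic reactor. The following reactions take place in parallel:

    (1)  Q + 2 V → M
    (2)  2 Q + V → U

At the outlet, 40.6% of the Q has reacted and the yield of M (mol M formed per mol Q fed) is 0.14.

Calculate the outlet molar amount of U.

Yield of M: 1ξ₁ / 556 = 0.14 → ξ₁ = 77.84 mol.
Conversion of Q: 1ξ₁ + 2ξ₂ = 0.406 × 556 = 225.7 → ξ₂ = 73.95 mol.
Outlet amounts (n = n₀ + Σ ν·ξ):
  Q: 556 − 1(77.84) − 2(73.95) = 330.3
  V: 596.1 − 2(77.84) − 1(73.95) = 366.5
  M: 0 + 1(77.84) = 77.84
  U: 0 + 1(73.95) = 73.95

73.9 mol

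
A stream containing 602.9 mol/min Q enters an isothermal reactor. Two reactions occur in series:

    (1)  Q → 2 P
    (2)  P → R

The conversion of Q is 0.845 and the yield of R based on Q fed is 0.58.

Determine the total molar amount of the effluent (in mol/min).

Conversion of Q: Q consumed = 1ξ₁ = 0.845 × 602.9 → ξ₁ = 509.5 mol/min.
Yield of R: 1ξ₂ / 602.9 = 0.58 → ξ₂ = 349.7 mol/min.
Outlet amounts (n = n₀ + Σ ν·ξ):
  Q: 602.9 − 1(509.5) = 93.45
  P: 0 + 2(509.5) − 1(349.7) = 669.2
  R: 0 + 1(349.7) = 349.7
Total out = 93.45 + 669.2 + 349.7 = 1112 mol/min.

1110 mol/min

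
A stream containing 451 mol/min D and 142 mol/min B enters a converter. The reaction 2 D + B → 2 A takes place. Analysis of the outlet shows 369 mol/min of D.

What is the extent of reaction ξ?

ξ = 41 mol/min

For D: n = n₀ − 2ξ → 369 = 451 − 2ξ, giving ξ = 41 mol/min.
Outlet amounts (n = n₀ + ν ξ):
  D: 451 − 2(41) = 369
  B: 142 − 1(41) = 101
  A: 0 + 2(41) = 82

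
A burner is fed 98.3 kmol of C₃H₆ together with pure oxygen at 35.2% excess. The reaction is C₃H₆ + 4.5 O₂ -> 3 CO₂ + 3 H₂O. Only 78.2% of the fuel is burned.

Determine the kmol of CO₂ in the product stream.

Stoichiometric O₂ = 4.5 × 98.3 = 442.3 kmol; O₂ fed = 442.3 × 1.352 = 598.1 kmol.
Fuel reacted = 0.782 × 98.3 → ξ = 76.87 kmol.
Outlet (n = n₀ + ν ξ):
  C₃H₆: 98.3 − 1(76.87) = 21.43
  O₂: 598.1 − 4.5(76.87) = 252.1
  CO₂: 0 + 3(76.87) = 230.6
  H₂O: 0 + 3(76.87) = 230.6

231 kmol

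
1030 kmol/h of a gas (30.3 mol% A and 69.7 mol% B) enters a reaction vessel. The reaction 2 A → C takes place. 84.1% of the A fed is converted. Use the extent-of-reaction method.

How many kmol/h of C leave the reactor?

131 kmol/h

A reacted = 0.841 × 312.1 = 262.5 kmol/h; ν_A = −2, so ξ = 262.5/2 = 131.2 kmol/h.
Outlet amounts (n = n₀ + ν ξ):
  A: 312.1 − 2(131.2) = 49.62
  C: 0 + 1(131.2) = 131.2
  B: 717.9 (inert)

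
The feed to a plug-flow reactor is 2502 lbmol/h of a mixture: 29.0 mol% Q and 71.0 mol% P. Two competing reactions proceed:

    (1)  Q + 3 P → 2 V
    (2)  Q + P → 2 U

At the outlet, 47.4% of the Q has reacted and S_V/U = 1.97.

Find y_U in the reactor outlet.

0.113

Conversion of Q: Q consumed = 0.474 × 725.6 = 343.9 lbmol/h = 1ξ₁ + 1ξ₂.
Selectivity: 2ξ₁ / (2ξ₂) = 1.97 → ξ₁ = 1.97 ξ₂.
Substitute: (1·1.97 + 1) ξ₂ = 343.9 → ξ₂ = 115.8 lbmol/h, ξ₁ = 228.1 lbmol/h.
Outlet amounts (n = n₀ + Σ ν·ξ):
  Q: 725.6 − 1(228.1) − 1(115.8) = 381.7
  P: 1776 − 3(228.1) − 1(115.8) = 976.2
  V: 0 + 2(228.1) = 456.3
  U: 0 + 2(115.8) = 231.6
Total out = 2046 lbmol/h; y_U = 231.6 / 2046 = 0.1132.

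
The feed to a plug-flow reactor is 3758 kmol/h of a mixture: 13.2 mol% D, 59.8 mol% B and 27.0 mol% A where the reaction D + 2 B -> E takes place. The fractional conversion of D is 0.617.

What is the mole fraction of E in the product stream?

0.0973

D reacted = 0.617 × 496.1 = 306.1 kmol/h; ν_D = −1, so ξ = 306.1/1 = 306.1 kmol/h.
Outlet amounts (n = n₀ + ν ξ):
  D: 496.1 − 1(306.1) = 190
  B: 2247 − 2(306.1) = 1635
  E: 0 + 1(306.1) = 306.1
  A: 1015 (inert)
Total out = 3146 kmol/h; y_E = 306.1 / 3146 = 0.09729.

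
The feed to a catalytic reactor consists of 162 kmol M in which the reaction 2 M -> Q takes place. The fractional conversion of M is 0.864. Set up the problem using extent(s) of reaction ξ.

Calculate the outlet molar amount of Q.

70 kmol

M reacted = 0.864 × 162 = 140 kmol; ν_M = −2, so ξ = 140/2 = 69.98 kmol.
Outlet amounts (n = n₀ + ν ξ):
  M: 162 − 2(69.98) = 22.03
  Q: 0 + 1(69.98) = 69.98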